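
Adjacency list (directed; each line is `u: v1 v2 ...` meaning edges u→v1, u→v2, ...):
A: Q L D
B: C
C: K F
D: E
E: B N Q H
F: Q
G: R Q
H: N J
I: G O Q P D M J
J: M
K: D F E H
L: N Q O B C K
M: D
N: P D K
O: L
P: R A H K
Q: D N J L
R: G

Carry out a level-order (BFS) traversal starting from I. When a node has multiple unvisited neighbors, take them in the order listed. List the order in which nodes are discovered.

Visit I; enqueue G, O, Q, P, D, M, J → queue [G, O, Q, P, D, M, J]
Visit G; enqueue R → queue [O, Q, P, D, M, J, R]
Visit O; enqueue L → queue [Q, P, D, M, J, R, L]
Visit Q; enqueue N → queue [P, D, M, J, R, L, N]
Visit P; enqueue A, H, K → queue [D, M, J, R, L, N, A, H, K]
Visit D; enqueue E → queue [M, J, R, L, N, A, H, K, E]
Visit M → queue [J, R, L, N, A, H, K, E]
Visit J → queue [R, L, N, A, H, K, E]
Visit R → queue [L, N, A, H, K, E]
Visit L; enqueue B, C → queue [N, A, H, K, E, B, C]
Visit N → queue [A, H, K, E, B, C]
Visit A → queue [H, K, E, B, C]
Visit H → queue [K, E, B, C]
Visit K; enqueue F → queue [E, B, C, F]
Visit E → queue [B, C, F]
Visit B → queue [C, F]
Visit C → queue [F]
Visit F → queue []

I → G → O → Q → P → D → M → J → R → L → N → A → H → K → E → B → C → F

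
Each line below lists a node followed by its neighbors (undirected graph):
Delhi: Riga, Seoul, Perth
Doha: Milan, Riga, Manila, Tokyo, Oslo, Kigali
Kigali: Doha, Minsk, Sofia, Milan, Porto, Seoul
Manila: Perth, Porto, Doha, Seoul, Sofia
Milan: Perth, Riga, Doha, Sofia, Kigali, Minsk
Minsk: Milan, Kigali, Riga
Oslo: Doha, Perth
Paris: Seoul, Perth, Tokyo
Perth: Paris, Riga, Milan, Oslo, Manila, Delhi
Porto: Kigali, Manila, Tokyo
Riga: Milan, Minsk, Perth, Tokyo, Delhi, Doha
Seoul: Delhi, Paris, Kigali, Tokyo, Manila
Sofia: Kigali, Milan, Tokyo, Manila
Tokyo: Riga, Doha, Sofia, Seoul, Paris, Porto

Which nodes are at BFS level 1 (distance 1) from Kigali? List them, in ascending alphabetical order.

Doha, Milan, Minsk, Porto, Seoul, Sofia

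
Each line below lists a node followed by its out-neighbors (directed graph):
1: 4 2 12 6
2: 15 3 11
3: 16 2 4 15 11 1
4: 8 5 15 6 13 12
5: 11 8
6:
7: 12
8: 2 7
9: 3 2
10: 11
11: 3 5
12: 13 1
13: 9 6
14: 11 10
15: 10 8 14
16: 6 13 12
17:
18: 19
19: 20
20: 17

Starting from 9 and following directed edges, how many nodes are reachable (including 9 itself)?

BFS from 9 visits: 9, 3, 2, 16, 15, 11, 4, 1, 13, 12, 6, 14, 10, 8, 5, 7
Reachable nodes: 16 of 20 total.

16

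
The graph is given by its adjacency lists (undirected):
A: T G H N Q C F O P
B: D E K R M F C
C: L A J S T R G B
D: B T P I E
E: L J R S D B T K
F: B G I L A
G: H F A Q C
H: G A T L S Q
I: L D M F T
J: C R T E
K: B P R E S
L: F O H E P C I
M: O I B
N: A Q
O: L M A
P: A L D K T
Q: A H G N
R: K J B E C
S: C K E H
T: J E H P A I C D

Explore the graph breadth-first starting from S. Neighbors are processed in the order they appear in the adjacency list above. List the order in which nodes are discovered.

S → C → K → E → H → L → A → J → T → R → G → B → P → D → Q → F → O → I → N → M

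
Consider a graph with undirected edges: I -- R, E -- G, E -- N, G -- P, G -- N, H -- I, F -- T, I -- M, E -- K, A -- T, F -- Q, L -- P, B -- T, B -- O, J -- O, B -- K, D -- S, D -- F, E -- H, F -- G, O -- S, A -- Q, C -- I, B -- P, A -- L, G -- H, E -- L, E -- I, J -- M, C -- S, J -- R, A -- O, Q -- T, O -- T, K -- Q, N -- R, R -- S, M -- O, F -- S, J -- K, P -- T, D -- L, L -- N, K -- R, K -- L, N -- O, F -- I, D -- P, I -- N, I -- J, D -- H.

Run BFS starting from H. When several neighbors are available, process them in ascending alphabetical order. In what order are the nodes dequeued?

H D E G I F L P S K N C J M R Q T A B O

Visit H; enqueue D, E, G, I → queue [D, E, G, I]
Visit D; enqueue F, L, P, S → queue [E, G, I, F, L, P, S]
Visit E; enqueue K, N → queue [G, I, F, L, P, S, K, N]
Visit G → queue [I, F, L, P, S, K, N]
Visit I; enqueue C, J, M, R → queue [F, L, P, S, K, N, C, J, M, R]
Visit F; enqueue Q, T → queue [L, P, S, K, N, C, J, M, R, Q, T]
Visit L; enqueue A → queue [P, S, K, N, C, J, M, R, Q, T, A]
Visit P; enqueue B → queue [S, K, N, C, J, M, R, Q, T, A, B]
Visit S; enqueue O → queue [K, N, C, J, M, R, Q, T, A, B, O]
Visit K → queue [N, C, J, M, R, Q, T, A, B, O]
Visit N → queue [C, J, M, R, Q, T, A, B, O]
Visit C → queue [J, M, R, Q, T, A, B, O]
Visit J → queue [M, R, Q, T, A, B, O]
Visit M → queue [R, Q, T, A, B, O]
Visit R → queue [Q, T, A, B, O]
Visit Q → queue [T, A, B, O]
Visit T → queue [A, B, O]
Visit A → queue [B, O]
Visit B → queue [O]
Visit O → queue []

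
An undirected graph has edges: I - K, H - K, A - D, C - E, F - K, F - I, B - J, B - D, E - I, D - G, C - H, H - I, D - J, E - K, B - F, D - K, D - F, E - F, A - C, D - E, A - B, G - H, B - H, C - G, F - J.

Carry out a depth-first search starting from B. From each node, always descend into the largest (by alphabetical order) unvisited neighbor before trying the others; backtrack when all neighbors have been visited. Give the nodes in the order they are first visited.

Visit B
B → J
J → F
F → K
K → I
I → H
H → G
G → D
D → E
E → C
C → A

B, J, F, K, I, H, G, D, E, C, A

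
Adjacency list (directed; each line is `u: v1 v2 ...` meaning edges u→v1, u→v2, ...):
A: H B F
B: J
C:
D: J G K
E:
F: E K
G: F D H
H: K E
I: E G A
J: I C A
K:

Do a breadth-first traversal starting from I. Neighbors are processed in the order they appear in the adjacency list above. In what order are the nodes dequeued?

I -> E -> G -> A -> F -> D -> H -> B -> K -> J -> C

Visit I; enqueue E, G, A → queue [E, G, A]
Visit E → queue [G, A]
Visit G; enqueue F, D, H → queue [A, F, D, H]
Visit A; enqueue B → queue [F, D, H, B]
Visit F; enqueue K → queue [D, H, B, K]
Visit D; enqueue J → queue [H, B, K, J]
Visit H → queue [B, K, J]
Visit B → queue [K, J]
Visit K → queue [J]
Visit J; enqueue C → queue [C]
Visit C → queue []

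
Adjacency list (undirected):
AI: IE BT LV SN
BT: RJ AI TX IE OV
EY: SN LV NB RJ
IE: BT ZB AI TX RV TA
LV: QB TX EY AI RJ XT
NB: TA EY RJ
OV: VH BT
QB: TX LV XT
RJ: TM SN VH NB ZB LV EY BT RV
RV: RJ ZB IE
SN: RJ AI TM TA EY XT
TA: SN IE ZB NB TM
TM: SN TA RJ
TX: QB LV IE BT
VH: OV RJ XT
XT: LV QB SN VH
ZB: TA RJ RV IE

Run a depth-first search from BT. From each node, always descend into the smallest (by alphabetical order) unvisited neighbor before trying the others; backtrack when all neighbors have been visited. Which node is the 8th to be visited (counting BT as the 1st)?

Visit BT
BT → AI
AI → IE
IE → RV
RV → RJ
RJ → EY
EY → LV
LV → QB
QB → TX
QB → XT
XT → SN
SN → TA
TA → NB
TA → TM
TA → ZB
XT → VH
VH → OV

Visit order: BT, AI, IE, RV, RJ, EY, LV, QB, TX, XT, SN, TA, NB, TM, ZB, VH, OV

QB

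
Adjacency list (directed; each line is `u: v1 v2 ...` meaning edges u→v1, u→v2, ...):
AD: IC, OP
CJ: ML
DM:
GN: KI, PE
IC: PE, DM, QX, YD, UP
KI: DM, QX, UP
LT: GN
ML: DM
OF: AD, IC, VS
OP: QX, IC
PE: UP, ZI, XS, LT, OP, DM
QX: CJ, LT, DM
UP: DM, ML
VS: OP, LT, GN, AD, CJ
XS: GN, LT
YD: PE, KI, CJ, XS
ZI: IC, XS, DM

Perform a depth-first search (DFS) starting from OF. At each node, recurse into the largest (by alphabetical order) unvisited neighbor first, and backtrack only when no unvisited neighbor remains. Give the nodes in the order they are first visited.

Visit OF
OF → VS
VS → OP
OP → QX
QX → LT
LT → GN
GN → PE
PE → ZI
ZI → XS
ZI → IC
IC → YD
YD → KI
KI → UP
UP → ML
ML → DM
YD → CJ
VS → AD

OF -> VS -> OP -> QX -> LT -> GN -> PE -> ZI -> XS -> IC -> YD -> KI -> UP -> ML -> DM -> CJ -> AD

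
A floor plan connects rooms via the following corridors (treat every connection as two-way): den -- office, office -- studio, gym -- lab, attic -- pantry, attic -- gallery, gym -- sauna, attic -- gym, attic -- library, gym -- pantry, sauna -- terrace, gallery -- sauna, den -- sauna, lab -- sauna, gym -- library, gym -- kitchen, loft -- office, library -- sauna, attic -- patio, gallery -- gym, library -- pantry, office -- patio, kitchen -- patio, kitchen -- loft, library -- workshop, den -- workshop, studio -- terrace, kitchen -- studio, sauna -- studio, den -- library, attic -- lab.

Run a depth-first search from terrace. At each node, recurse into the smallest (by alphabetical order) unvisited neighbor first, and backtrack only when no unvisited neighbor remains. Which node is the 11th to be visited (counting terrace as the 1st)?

patio

Visit terrace
terrace → sauna
sauna → den
den → library
library → attic
attic → gallery
gallery → gym
gym → kitchen
kitchen → loft
loft → office
office → patio
office → studio
gym → lab
gym → pantry
library → workshop

Visit order: terrace, sauna, den, library, attic, gallery, gym, kitchen, loft, office, patio, studio, lab, pantry, workshop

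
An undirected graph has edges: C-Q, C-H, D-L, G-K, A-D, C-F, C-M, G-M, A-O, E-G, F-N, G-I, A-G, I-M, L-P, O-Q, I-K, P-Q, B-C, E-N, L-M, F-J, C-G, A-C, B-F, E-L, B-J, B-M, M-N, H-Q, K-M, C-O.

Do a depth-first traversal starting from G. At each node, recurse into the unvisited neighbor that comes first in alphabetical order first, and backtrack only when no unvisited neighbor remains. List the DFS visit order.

G A C B F J N E L D M I K P Q H O

Visit G
G → A
A → C
C → B
B → F
F → J
F → N
N → E
E → L
L → D
L → M
M → I
I → K
L → P
P → Q
Q → H
Q → O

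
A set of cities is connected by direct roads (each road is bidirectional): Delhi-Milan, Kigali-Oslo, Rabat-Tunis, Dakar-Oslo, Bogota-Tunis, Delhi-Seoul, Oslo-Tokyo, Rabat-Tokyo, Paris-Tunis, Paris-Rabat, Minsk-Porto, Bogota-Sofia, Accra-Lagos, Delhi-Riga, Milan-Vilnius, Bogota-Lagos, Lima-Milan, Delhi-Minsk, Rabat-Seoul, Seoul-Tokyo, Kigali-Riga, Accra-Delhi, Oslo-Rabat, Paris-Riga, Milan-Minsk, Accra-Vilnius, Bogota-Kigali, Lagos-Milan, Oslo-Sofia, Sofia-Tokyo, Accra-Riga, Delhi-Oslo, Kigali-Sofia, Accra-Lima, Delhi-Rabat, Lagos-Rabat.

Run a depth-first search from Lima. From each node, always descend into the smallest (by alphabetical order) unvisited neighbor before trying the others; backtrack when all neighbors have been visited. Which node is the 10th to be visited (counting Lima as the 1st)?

Rabat

Visit Lima
Lima → Accra
Accra → Delhi
Delhi → Milan
Milan → Lagos
Lagos → Bogota
Bogota → Kigali
Kigali → Oslo
Oslo → Dakar
Oslo → Rabat
Rabat → Paris
Paris → Riga
Paris → Tunis
Rabat → Seoul
Seoul → Tokyo
Tokyo → Sofia
Milan → Minsk
Minsk → Porto
Milan → Vilnius

Visit order: Lima, Accra, Delhi, Milan, Lagos, Bogota, Kigali, Oslo, Dakar, Rabat, Paris, Riga, Tunis, Seoul, Tokyo, Sofia, Minsk, Porto, Vilnius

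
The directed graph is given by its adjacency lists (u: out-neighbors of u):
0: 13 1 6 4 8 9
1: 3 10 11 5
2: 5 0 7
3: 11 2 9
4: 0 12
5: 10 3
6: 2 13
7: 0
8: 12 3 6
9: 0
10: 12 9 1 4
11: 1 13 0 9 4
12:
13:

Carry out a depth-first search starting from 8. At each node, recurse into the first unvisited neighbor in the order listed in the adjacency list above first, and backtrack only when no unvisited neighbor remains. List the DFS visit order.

Visit 8
8 → 12
8 → 3
3 → 11
11 → 1
1 → 10
10 → 9
9 → 0
0 → 13
0 → 6
6 → 2
2 → 5
2 → 7
0 → 4

8, 12, 3, 11, 1, 10, 9, 0, 13, 6, 2, 5, 7, 4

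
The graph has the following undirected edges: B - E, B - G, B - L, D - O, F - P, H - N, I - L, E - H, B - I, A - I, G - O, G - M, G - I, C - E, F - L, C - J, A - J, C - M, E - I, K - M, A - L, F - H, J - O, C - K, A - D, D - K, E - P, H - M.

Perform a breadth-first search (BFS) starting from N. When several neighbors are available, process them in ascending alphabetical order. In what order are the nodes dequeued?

N -> H -> E -> F -> M -> B -> C -> I -> P -> L -> G -> K -> J -> A -> O -> D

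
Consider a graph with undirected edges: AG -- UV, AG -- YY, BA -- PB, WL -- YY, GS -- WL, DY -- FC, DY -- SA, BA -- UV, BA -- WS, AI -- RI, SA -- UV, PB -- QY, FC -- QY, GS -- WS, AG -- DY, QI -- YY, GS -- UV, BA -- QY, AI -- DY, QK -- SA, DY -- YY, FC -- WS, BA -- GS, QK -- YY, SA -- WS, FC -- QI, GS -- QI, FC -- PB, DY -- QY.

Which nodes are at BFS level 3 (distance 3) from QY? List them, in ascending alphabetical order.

QK, RI, WL

Level 0: QY
Level 1: BA, DY, FC, PB
Level 2: AG, AI, GS, QI, SA, UV, WS, YY
Level 3: QK, RI, WL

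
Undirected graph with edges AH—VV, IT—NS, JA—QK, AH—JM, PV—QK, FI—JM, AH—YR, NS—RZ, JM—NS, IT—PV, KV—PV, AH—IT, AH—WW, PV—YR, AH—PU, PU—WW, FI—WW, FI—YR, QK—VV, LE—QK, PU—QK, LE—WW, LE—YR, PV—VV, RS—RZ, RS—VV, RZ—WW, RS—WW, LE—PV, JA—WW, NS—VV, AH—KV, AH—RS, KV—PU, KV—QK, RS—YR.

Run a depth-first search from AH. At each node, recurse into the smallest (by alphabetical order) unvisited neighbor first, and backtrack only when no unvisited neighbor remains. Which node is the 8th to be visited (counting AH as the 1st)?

QK

Visit AH
AH → IT
IT → NS
NS → JM
JM → FI
FI → WW
WW → JA
JA → QK
QK → KV
KV → PU
KV → PV
PV → LE
LE → YR
YR → RS
RS → RZ
RS → VV

Visit order: AH, IT, NS, JM, FI, WW, JA, QK, KV, PU, PV, LE, YR, RS, RZ, VV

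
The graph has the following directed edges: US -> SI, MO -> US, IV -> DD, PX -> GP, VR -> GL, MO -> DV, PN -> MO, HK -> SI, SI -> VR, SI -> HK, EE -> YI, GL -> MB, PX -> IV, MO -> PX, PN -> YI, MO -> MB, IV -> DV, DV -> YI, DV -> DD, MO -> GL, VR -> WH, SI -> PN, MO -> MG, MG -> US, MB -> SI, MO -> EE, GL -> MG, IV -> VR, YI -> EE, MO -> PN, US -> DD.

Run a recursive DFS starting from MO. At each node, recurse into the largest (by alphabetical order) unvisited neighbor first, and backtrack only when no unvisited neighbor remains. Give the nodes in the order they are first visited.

Visit MO
MO → US
US → SI
SI → VR
VR → WH
VR → GL
GL → MG
GL → MB
SI → PN
PN → YI
YI → EE
SI → HK
US → DD
MO → PX
PX → IV
IV → DV
PX → GP

MO, US, SI, VR, WH, GL, MG, MB, PN, YI, EE, HK, DD, PX, IV, DV, GP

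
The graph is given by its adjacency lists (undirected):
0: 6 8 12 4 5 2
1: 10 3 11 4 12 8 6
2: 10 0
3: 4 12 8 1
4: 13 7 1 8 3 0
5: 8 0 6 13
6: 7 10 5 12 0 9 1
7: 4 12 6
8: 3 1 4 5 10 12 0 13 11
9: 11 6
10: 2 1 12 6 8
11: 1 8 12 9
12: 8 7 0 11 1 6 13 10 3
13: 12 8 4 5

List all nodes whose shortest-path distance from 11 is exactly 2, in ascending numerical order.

0, 3, 4, 5, 6, 7, 10, 13

Level 0: 11
Level 1: 1, 8, 9, 12
Level 2: 0, 3, 4, 5, 6, 7, 10, 13
Level 3: 2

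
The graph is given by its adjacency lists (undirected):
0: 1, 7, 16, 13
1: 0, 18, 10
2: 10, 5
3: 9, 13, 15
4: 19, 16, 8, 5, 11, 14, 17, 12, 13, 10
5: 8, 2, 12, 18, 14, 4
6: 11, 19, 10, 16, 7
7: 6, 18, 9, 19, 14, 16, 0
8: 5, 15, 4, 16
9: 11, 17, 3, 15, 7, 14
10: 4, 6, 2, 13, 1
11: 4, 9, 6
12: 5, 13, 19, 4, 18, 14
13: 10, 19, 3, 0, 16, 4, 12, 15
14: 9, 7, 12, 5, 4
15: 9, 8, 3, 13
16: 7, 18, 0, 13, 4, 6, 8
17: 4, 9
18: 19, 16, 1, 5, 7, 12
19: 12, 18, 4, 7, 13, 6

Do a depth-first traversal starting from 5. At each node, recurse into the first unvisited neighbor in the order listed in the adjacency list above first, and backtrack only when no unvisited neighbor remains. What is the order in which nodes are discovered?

Visit 5
5 → 8
8 → 15
15 → 9
9 → 11
11 → 4
4 → 19
19 → 12
12 → 13
13 → 10
10 → 6
6 → 16
16 → 7
7 → 18
18 → 1
1 → 0
7 → 14
10 → 2
13 → 3
4 → 17

5 8 15 9 11 4 19 12 13 10 6 16 7 18 1 0 14 2 3 17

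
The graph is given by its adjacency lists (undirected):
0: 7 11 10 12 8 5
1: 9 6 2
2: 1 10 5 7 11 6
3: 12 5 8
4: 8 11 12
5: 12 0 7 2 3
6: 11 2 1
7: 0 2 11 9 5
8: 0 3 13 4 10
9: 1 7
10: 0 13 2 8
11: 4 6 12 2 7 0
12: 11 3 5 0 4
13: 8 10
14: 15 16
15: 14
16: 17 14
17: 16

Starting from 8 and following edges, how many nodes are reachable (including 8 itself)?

14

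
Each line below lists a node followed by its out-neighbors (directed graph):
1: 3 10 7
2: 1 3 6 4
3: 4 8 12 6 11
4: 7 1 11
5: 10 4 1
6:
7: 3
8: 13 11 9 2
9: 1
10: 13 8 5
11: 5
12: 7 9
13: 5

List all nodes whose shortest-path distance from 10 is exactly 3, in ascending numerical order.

Level 0: 10
Level 1: 5, 8, 13
Level 2: 1, 2, 4, 9, 11
Level 3: 3, 6, 7
Level 4: 12

3, 6, 7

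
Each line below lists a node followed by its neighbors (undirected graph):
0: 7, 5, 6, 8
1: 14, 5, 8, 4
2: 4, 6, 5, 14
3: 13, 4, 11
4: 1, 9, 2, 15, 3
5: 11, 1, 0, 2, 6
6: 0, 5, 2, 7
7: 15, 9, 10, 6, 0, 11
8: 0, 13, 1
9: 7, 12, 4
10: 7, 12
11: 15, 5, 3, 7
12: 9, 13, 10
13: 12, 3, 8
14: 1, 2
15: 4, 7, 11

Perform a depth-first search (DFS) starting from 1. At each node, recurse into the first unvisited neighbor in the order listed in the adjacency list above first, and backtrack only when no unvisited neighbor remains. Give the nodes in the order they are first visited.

1, 14, 2, 4, 9, 7, 15, 11, 5, 0, 6, 8, 13, 12, 10, 3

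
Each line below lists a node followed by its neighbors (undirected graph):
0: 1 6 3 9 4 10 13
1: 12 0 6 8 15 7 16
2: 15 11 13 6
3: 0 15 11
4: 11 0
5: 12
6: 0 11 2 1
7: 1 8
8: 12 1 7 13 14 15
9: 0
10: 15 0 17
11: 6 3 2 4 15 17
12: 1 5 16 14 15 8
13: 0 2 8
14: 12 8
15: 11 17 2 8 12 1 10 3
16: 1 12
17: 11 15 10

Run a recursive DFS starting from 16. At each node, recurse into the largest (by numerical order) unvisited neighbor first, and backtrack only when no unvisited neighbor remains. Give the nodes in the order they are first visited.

16 -> 12 -> 15 -> 17 -> 11 -> 6 -> 2 -> 13 -> 8 -> 14 -> 7 -> 1 -> 0 -> 10 -> 9 -> 4 -> 3 -> 5

Visit 16
16 → 12
12 → 15
15 → 17
17 → 11
11 → 6
6 → 2
2 → 13
13 → 8
8 → 14
8 → 7
7 → 1
1 → 0
0 → 10
0 → 9
0 → 4
0 → 3
12 → 5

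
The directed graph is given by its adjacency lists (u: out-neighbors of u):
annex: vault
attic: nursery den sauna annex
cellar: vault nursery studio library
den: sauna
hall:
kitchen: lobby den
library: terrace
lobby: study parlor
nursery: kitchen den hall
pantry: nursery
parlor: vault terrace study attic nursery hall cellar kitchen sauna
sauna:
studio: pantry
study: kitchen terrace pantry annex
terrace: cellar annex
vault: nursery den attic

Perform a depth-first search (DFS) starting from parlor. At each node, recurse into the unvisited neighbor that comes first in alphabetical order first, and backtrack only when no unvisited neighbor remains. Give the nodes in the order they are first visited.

parlor, attic, annex, vault, den, sauna, nursery, hall, kitchen, lobby, study, pantry, terrace, cellar, library, studio

Visit parlor
parlor → attic
attic → annex
annex → vault
vault → den
den → sauna
vault → nursery
nursery → hall
nursery → kitchen
kitchen → lobby
lobby → study
study → pantry
study → terrace
terrace → cellar
cellar → library
cellar → studio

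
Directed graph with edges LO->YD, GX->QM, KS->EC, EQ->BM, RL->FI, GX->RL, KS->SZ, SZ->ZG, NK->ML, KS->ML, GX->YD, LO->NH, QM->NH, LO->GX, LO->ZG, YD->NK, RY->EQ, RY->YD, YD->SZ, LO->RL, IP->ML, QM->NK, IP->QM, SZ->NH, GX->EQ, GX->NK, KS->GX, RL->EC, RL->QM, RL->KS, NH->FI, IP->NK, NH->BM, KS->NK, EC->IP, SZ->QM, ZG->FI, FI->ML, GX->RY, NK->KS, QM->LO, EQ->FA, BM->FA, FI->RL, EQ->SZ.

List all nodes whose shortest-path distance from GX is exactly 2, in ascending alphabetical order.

BM, EC, FA, FI, KS, LO, ML, NH, SZ

Level 0: GX
Level 1: EQ, NK, QM, RL, RY, YD
Level 2: BM, EC, FA, FI, KS, LO, ML, NH, SZ
Level 3: IP, ZG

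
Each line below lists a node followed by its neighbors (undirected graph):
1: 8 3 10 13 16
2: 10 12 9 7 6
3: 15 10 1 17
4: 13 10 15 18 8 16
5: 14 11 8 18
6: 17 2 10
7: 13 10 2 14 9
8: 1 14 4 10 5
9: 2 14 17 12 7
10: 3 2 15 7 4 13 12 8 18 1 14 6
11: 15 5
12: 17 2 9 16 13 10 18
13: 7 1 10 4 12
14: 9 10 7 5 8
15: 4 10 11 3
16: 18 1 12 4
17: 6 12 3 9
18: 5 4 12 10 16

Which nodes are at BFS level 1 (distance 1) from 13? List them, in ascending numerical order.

Level 0: 13
Level 1: 1, 4, 7, 10, 12
Level 2: 2, 3, 6, 8, 9, 14, 15, 16, 17, 18
Level 3: 5, 11

1, 4, 7, 10, 12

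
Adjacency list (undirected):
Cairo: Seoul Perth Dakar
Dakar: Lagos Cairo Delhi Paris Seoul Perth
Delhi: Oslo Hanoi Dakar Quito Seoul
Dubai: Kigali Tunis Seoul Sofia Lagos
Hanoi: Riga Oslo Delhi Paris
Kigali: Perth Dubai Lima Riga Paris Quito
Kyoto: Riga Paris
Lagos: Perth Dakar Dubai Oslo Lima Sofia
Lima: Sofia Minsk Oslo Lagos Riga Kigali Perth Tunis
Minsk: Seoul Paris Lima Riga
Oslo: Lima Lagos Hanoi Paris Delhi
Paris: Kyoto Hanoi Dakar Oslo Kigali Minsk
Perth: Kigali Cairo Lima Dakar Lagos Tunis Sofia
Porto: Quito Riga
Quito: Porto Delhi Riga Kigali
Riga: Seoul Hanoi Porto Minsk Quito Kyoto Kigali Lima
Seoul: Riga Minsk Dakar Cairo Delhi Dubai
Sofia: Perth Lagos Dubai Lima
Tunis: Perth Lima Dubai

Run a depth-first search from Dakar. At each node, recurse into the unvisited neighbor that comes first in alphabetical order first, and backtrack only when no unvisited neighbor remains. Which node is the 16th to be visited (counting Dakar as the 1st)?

Kyoto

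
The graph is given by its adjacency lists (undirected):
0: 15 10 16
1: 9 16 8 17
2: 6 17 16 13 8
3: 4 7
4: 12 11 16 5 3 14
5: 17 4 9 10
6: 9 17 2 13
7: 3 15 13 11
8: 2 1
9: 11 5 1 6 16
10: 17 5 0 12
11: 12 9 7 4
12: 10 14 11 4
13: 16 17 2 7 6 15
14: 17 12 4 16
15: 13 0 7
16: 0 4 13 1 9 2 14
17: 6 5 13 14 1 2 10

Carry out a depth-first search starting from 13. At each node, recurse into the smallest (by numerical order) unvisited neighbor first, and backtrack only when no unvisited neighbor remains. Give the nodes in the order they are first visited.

13, 2, 6, 9, 1, 8, 16, 0, 10, 5, 4, 3, 7, 11, 12, 14, 17, 15

Visit 13
13 → 2
2 → 6
6 → 9
9 → 1
1 → 8
1 → 16
16 → 0
0 → 10
10 → 5
5 → 4
4 → 3
3 → 7
7 → 11
11 → 12
12 → 14
14 → 17
7 → 15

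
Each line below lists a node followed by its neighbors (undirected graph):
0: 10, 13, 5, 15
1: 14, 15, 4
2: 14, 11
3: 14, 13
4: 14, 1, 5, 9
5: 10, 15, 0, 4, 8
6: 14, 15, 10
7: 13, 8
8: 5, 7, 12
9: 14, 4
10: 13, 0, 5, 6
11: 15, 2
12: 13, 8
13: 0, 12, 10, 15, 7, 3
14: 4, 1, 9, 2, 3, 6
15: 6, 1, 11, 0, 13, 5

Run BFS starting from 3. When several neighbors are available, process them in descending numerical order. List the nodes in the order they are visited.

3, 14, 13, 9, 6, 4, 2, 1, 15, 12, 10, 7, 0, 5, 11, 8

Visit 3; enqueue 14, 13 → queue [14, 13]
Visit 14; enqueue 9, 6, 4, 2, 1 → queue [13, 9, 6, 4, 2, 1]
Visit 13; enqueue 15, 12, 10, 7, 0 → queue [9, 6, 4, 2, 1, 15, 12, 10, 7, 0]
Visit 9 → queue [6, 4, 2, 1, 15, 12, 10, 7, 0]
Visit 6 → queue [4, 2, 1, 15, 12, 10, 7, 0]
Visit 4; enqueue 5 → queue [2, 1, 15, 12, 10, 7, 0, 5]
Visit 2; enqueue 11 → queue [1, 15, 12, 10, 7, 0, 5, 11]
Visit 1 → queue [15, 12, 10, 7, 0, 5, 11]
Visit 15 → queue [12, 10, 7, 0, 5, 11]
Visit 12; enqueue 8 → queue [10, 7, 0, 5, 11, 8]
Visit 10 → queue [7, 0, 5, 11, 8]
Visit 7 → queue [0, 5, 11, 8]
Visit 0 → queue [5, 11, 8]
Visit 5 → queue [11, 8]
Visit 11 → queue [8]
Visit 8 → queue []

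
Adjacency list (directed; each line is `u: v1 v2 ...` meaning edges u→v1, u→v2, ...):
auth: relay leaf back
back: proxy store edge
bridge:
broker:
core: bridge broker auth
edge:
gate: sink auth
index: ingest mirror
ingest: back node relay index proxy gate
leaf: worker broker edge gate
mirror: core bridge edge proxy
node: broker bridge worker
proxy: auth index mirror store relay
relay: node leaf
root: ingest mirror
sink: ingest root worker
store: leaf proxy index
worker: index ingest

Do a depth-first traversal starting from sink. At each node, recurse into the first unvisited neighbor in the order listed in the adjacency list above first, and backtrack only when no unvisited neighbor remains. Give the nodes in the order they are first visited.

sink → ingest → back → proxy → auth → relay → node → broker → bridge → worker → index → mirror → core → edge → leaf → gate → store → root

Visit sink
sink → ingest
ingest → back
back → proxy
proxy → auth
auth → relay
relay → node
node → broker
node → bridge
node → worker
worker → index
index → mirror
mirror → core
mirror → edge
relay → leaf
leaf → gate
proxy → store
sink → root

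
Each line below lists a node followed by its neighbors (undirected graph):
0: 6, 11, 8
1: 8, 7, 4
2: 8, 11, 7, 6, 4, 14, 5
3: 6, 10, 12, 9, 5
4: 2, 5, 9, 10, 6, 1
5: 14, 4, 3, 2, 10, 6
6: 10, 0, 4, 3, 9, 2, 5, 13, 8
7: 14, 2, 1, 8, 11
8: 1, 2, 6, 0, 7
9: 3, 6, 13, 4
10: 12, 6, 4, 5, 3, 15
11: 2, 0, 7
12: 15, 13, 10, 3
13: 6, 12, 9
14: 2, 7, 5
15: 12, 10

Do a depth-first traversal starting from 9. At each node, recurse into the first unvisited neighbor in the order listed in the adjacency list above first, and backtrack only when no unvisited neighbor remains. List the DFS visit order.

9, 3, 6, 10, 12, 15, 13, 4, 2, 8, 1, 7, 14, 5, 11, 0

Visit 9
9 → 3
3 → 6
6 → 10
10 → 12
12 → 15
12 → 13
10 → 4
4 → 2
2 → 8
8 → 1
1 → 7
7 → 14
14 → 5
7 → 11
11 → 0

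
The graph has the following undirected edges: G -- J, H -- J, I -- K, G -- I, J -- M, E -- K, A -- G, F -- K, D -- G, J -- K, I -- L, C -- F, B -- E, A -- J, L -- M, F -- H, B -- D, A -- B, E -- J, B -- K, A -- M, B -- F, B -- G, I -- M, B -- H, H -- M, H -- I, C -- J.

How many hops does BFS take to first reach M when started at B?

2

Level 0: B
Level 1: A, D, E, F, G, H, K
Level 2: C, I, J, M
Level 3: L
M first appears at level 2.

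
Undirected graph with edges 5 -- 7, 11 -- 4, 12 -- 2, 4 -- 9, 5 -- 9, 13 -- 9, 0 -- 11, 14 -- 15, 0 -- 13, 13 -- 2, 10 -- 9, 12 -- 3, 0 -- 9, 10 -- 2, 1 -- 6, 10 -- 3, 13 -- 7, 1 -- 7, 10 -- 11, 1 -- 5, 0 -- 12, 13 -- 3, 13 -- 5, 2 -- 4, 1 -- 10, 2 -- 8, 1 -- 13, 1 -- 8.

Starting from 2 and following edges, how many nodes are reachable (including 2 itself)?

14

BFS from 2 visits: 2, 13, 12, 10, 8, 4, 9, 7, 5, 3, 1, 0, 11, 6
Reachable nodes: 14 of 16 total.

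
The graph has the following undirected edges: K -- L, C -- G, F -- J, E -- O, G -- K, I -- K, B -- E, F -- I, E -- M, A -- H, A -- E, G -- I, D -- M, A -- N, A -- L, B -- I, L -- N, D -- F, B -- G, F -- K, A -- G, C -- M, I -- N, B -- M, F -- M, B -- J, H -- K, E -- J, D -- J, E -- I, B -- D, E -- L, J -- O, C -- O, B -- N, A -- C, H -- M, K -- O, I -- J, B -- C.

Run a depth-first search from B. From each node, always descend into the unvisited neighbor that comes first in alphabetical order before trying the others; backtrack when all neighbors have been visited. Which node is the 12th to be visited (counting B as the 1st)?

Visit B
B → C
C → A
A → E
E → I
I → F
F → D
D → J
J → O
O → K
K → G
K → H
H → M
K → L
L → N

Visit order: B, C, A, E, I, F, D, J, O, K, G, H, M, L, N

H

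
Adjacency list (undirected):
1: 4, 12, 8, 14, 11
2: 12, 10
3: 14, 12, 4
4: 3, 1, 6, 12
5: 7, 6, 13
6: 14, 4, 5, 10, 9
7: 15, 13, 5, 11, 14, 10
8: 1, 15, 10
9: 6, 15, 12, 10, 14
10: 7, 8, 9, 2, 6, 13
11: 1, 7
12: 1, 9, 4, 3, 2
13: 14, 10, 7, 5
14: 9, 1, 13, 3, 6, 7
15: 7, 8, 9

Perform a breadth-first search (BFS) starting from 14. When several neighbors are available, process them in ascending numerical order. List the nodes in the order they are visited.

14 → 1 → 3 → 6 → 7 → 9 → 13 → 4 → 8 → 11 → 12 → 5 → 10 → 15 → 2

Visit 14; enqueue 1, 3, 6, 7, 9, 13 → queue [1, 3, 6, 7, 9, 13]
Visit 1; enqueue 4, 8, 11, 12 → queue [3, 6, 7, 9, 13, 4, 8, 11, 12]
Visit 3 → queue [6, 7, 9, 13, 4, 8, 11, 12]
Visit 6; enqueue 5, 10 → queue [7, 9, 13, 4, 8, 11, 12, 5, 10]
Visit 7; enqueue 15 → queue [9, 13, 4, 8, 11, 12, 5, 10, 15]
Visit 9 → queue [13, 4, 8, 11, 12, 5, 10, 15]
Visit 13 → queue [4, 8, 11, 12, 5, 10, 15]
Visit 4 → queue [8, 11, 12, 5, 10, 15]
Visit 8 → queue [11, 12, 5, 10, 15]
Visit 11 → queue [12, 5, 10, 15]
Visit 12; enqueue 2 → queue [5, 10, 15, 2]
Visit 5 → queue [10, 15, 2]
Visit 10 → queue [15, 2]
Visit 15 → queue [2]
Visit 2 → queue []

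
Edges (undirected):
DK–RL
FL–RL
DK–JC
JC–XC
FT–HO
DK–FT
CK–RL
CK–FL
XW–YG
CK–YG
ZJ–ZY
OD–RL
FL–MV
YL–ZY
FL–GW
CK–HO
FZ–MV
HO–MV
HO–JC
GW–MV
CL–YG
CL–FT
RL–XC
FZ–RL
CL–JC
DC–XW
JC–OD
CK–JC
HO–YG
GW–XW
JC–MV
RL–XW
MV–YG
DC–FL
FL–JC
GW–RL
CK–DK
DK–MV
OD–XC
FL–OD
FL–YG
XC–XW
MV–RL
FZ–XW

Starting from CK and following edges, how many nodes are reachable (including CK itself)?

16

BFS from CK visits: CK, DK, FL, HO, JC, RL, YG, FT, MV, DC, GW, OD, CL, XC, FZ, XW
Reachable nodes: 16 of 19 total.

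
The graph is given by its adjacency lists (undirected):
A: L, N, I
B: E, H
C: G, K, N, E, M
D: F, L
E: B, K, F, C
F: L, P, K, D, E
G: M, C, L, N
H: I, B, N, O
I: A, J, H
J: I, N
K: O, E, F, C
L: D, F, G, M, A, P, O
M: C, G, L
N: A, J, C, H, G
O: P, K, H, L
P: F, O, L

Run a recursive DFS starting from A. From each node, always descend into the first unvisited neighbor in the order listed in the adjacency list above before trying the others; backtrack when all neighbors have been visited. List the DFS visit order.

A, L, D, F, P, O, K, E, B, H, I, J, N, C, G, M

Visit A
A → L
L → D
D → F
F → P
P → O
O → K
K → E
E → B
B → H
H → I
I → J
J → N
N → C
C → G
G → M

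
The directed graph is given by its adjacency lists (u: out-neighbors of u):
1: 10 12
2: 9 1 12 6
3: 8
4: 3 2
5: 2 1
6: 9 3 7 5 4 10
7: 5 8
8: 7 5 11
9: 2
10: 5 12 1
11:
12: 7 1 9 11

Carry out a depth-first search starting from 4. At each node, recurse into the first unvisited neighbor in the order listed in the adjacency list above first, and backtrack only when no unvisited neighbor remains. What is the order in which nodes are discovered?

Visit 4
4 → 3
3 → 8
8 → 7
7 → 5
5 → 2
2 → 9
2 → 1
1 → 10
10 → 12
12 → 11
2 → 6

4 3 8 7 5 2 9 1 10 12 11 6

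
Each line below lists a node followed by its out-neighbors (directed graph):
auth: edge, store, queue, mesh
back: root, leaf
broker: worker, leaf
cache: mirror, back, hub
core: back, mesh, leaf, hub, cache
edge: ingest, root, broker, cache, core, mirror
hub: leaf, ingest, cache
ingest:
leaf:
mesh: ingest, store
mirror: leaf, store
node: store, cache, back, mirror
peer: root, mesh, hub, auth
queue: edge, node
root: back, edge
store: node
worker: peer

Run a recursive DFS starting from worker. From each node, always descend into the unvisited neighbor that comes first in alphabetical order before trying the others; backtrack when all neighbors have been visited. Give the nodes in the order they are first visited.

worker → peer → auth → edge → broker → leaf → cache → back → root → hub → ingest → mirror → store → node → core → mesh → queue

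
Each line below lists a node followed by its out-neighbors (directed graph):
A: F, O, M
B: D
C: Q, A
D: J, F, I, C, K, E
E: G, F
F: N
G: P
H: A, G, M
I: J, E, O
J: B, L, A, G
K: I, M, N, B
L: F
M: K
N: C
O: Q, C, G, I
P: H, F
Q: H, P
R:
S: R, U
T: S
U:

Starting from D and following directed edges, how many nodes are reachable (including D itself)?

BFS from D visits: D, C, E, F, I, J, K, A, Q, G, N, O, B, L, M, H, P
Reachable nodes: 17 of 21 total.

17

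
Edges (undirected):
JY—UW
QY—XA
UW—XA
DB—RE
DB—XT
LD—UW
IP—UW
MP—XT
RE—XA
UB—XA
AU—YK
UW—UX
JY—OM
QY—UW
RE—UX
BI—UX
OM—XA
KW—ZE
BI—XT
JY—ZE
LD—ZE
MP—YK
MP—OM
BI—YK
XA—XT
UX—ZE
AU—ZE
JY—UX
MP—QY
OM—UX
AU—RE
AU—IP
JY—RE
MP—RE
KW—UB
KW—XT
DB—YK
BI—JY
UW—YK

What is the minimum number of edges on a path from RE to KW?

3

Level 0: RE
Level 1: AU, DB, JY, MP, UX, XA
Level 2: BI, IP, OM, QY, UB, UW, XT, YK, ZE
Level 3: KW, LD
KW first appears at level 3.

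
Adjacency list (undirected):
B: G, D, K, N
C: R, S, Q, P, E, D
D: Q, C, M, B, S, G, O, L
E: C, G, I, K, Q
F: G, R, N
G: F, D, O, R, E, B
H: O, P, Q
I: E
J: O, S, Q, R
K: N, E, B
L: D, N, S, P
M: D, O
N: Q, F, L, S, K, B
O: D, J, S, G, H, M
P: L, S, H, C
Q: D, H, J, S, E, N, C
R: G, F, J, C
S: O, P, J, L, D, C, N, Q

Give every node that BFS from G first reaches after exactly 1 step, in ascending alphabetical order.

Level 0: G
Level 1: B, D, E, F, O, R
Level 2: C, H, I, J, K, L, M, N, Q, S
Level 3: P

B, D, E, F, O, R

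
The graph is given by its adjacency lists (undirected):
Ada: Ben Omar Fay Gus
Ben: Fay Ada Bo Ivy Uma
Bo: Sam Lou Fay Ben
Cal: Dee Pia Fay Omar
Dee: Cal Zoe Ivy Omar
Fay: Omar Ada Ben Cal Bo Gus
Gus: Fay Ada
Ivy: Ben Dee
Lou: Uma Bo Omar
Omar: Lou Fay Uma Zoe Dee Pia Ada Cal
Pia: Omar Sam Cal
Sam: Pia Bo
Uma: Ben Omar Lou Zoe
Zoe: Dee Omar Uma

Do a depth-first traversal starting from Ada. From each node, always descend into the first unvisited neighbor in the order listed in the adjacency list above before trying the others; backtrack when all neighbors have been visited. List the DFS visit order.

Ada -> Ben -> Fay -> Omar -> Lou -> Uma -> Zoe -> Dee -> Cal -> Pia -> Sam -> Bo -> Ivy -> Gus

Visit Ada
Ada → Ben
Ben → Fay
Fay → Omar
Omar → Lou
Lou → Uma
Uma → Zoe
Zoe → Dee
Dee → Cal
Cal → Pia
Pia → Sam
Sam → Bo
Dee → Ivy
Fay → Gus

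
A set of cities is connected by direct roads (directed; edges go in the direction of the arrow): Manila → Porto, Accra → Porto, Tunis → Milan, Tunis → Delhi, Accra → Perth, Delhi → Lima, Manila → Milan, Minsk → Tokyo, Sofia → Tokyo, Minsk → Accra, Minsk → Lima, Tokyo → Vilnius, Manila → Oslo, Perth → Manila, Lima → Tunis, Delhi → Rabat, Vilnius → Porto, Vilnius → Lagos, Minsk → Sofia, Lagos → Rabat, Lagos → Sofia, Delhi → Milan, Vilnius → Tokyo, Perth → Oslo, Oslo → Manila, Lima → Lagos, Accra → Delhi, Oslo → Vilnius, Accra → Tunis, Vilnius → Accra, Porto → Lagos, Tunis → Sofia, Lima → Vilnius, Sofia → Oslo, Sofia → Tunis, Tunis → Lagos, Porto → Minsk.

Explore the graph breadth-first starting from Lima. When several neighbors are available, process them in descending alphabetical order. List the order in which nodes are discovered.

Visit Lima; enqueue Vilnius, Tunis, Lagos → queue [Vilnius, Tunis, Lagos]
Visit Vilnius; enqueue Tokyo, Porto, Accra → queue [Tunis, Lagos, Tokyo, Porto, Accra]
Visit Tunis; enqueue Sofia, Milan, Delhi → queue [Lagos, Tokyo, Porto, Accra, Sofia, Milan, Delhi]
Visit Lagos; enqueue Rabat → queue [Tokyo, Porto, Accra, Sofia, Milan, Delhi, Rabat]
Visit Tokyo → queue [Porto, Accra, Sofia, Milan, Delhi, Rabat]
Visit Porto; enqueue Minsk → queue [Accra, Sofia, Milan, Delhi, Rabat, Minsk]
Visit Accra; enqueue Perth → queue [Sofia, Milan, Delhi, Rabat, Minsk, Perth]
Visit Sofia; enqueue Oslo → queue [Milan, Delhi, Rabat, Minsk, Perth, Oslo]
Visit Milan → queue [Delhi, Rabat, Minsk, Perth, Oslo]
Visit Delhi → queue [Rabat, Minsk, Perth, Oslo]
Visit Rabat → queue [Minsk, Perth, Oslo]
Visit Minsk → queue [Perth, Oslo]
Visit Perth; enqueue Manila → queue [Oslo, Manila]
Visit Oslo → queue [Manila]
Visit Manila → queue []

Lima -> Vilnius -> Tunis -> Lagos -> Tokyo -> Porto -> Accra -> Sofia -> Milan -> Delhi -> Rabat -> Minsk -> Perth -> Oslo -> Manila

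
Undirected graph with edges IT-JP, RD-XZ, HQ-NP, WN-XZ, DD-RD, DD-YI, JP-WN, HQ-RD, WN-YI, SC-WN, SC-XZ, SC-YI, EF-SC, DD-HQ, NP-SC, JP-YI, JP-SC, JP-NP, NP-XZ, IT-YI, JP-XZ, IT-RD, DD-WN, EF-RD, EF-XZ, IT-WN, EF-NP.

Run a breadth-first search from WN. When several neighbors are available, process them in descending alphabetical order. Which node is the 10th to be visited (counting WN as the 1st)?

Visit WN; enqueue YI, XZ, SC, JP, IT, DD → queue [YI, XZ, SC, JP, IT, DD]
Visit YI → queue [XZ, SC, JP, IT, DD]
Visit XZ; enqueue RD, NP, EF → queue [SC, JP, IT, DD, RD, NP, EF]
Visit SC → queue [JP, IT, DD, RD, NP, EF]
Visit JP → queue [IT, DD, RD, NP, EF]
Visit IT → queue [DD, RD, NP, EF]
Visit DD; enqueue HQ → queue [RD, NP, EF, HQ]
Visit RD → queue [NP, EF, HQ]
Visit NP → queue [EF, HQ]
Visit EF → queue [HQ]
Visit HQ → queue []

Visit order: WN, YI, XZ, SC, JP, IT, DD, RD, NP, EF, HQ

EF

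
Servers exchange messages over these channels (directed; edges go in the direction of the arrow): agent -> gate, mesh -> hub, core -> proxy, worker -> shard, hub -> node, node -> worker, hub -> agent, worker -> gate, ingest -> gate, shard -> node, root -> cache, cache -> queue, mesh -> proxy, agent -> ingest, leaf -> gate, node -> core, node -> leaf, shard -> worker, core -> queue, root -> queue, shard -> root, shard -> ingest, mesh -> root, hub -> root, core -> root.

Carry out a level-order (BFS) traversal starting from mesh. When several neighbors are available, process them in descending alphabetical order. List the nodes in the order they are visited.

mesh → root → proxy → hub → queue → cache → node → agent → worker → leaf → core → ingest → gate → shard

Visit mesh; enqueue root, proxy, hub → queue [root, proxy, hub]
Visit root; enqueue queue, cache → queue [proxy, hub, queue, cache]
Visit proxy → queue [hub, queue, cache]
Visit hub; enqueue node, agent → queue [queue, cache, node, agent]
Visit queue → queue [cache, node, agent]
Visit cache → queue [node, agent]
Visit node; enqueue worker, leaf, core → queue [agent, worker, leaf, core]
Visit agent; enqueue ingest, gate → queue [worker, leaf, core, ingest, gate]
Visit worker; enqueue shard → queue [leaf, core, ingest, gate, shard]
Visit leaf → queue [core, ingest, gate, shard]
Visit core → queue [ingest, gate, shard]
Visit ingest → queue [gate, shard]
Visit gate → queue [shard]
Visit shard → queue []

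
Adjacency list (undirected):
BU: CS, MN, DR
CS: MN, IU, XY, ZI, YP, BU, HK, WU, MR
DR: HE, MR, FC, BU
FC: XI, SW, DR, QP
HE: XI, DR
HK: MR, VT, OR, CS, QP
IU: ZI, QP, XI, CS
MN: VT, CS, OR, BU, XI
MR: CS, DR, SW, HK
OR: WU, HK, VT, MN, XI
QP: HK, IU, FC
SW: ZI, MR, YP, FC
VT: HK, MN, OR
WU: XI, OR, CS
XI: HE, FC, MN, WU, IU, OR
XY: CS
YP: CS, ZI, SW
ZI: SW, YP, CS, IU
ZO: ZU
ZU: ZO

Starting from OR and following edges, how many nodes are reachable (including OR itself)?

BFS from OR visits: OR, HK, MN, VT, WU, XI, CS, MR, QP, BU, FC, HE, IU, XY, YP, ZI, DR, SW
Reachable nodes: 18 of 20 total.

18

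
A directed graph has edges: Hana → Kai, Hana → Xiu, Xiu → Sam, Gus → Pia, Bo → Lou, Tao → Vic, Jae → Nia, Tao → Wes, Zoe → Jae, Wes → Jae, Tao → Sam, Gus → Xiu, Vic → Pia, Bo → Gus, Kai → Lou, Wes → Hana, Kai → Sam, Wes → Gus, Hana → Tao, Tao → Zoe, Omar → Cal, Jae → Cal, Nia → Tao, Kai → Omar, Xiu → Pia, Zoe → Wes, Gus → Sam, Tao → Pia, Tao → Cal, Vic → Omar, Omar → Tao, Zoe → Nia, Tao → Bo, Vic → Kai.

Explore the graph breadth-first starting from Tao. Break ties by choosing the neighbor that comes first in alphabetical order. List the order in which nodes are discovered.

Tao, Bo, Cal, Pia, Sam, Vic, Wes, Zoe, Gus, Lou, Kai, Omar, Hana, Jae, Nia, Xiu

Visit Tao; enqueue Bo, Cal, Pia, Sam, Vic, Wes, Zoe → queue [Bo, Cal, Pia, Sam, Vic, Wes, Zoe]
Visit Bo; enqueue Gus, Lou → queue [Cal, Pia, Sam, Vic, Wes, Zoe, Gus, Lou]
Visit Cal → queue [Pia, Sam, Vic, Wes, Zoe, Gus, Lou]
Visit Pia → queue [Sam, Vic, Wes, Zoe, Gus, Lou]
Visit Sam → queue [Vic, Wes, Zoe, Gus, Lou]
Visit Vic; enqueue Kai, Omar → queue [Wes, Zoe, Gus, Lou, Kai, Omar]
Visit Wes; enqueue Hana, Jae → queue [Zoe, Gus, Lou, Kai, Omar, Hana, Jae]
Visit Zoe; enqueue Nia → queue [Gus, Lou, Kai, Omar, Hana, Jae, Nia]
Visit Gus; enqueue Xiu → queue [Lou, Kai, Omar, Hana, Jae, Nia, Xiu]
Visit Lou → queue [Kai, Omar, Hana, Jae, Nia, Xiu]
Visit Kai → queue [Omar, Hana, Jae, Nia, Xiu]
Visit Omar → queue [Hana, Jae, Nia, Xiu]
Visit Hana → queue [Jae, Nia, Xiu]
Visit Jae → queue [Nia, Xiu]
Visit Nia → queue [Xiu]
Visit Xiu → queue []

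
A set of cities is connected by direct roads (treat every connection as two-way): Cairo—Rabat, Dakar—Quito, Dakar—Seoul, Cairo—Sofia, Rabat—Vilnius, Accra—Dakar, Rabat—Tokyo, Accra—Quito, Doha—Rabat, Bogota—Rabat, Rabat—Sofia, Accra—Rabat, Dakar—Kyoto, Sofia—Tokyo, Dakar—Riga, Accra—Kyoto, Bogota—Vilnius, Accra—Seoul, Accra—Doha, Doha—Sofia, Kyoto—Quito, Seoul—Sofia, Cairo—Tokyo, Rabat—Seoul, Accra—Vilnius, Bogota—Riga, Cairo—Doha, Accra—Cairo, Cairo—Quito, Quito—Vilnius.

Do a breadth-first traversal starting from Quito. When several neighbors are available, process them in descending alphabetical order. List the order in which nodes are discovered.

Visit Quito; enqueue Vilnius, Kyoto, Dakar, Cairo, Accra → queue [Vilnius, Kyoto, Dakar, Cairo, Accra]
Visit Vilnius; enqueue Rabat, Bogota → queue [Kyoto, Dakar, Cairo, Accra, Rabat, Bogota]
Visit Kyoto → queue [Dakar, Cairo, Accra, Rabat, Bogota]
Visit Dakar; enqueue Seoul, Riga → queue [Cairo, Accra, Rabat, Bogota, Seoul, Riga]
Visit Cairo; enqueue Tokyo, Sofia, Doha → queue [Accra, Rabat, Bogota, Seoul, Riga, Tokyo, Sofia, Doha]
Visit Accra → queue [Rabat, Bogota, Seoul, Riga, Tokyo, Sofia, Doha]
Visit Rabat → queue [Bogota, Seoul, Riga, Tokyo, Sofia, Doha]
Visit Bogota → queue [Seoul, Riga, Tokyo, Sofia, Doha]
Visit Seoul → queue [Riga, Tokyo, Sofia, Doha]
Visit Riga → queue [Tokyo, Sofia, Doha]
Visit Tokyo → queue [Sofia, Doha]
Visit Sofia → queue [Doha]
Visit Doha → queue []

Quito Vilnius Kyoto Dakar Cairo Accra Rabat Bogota Seoul Riga Tokyo Sofia Doha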